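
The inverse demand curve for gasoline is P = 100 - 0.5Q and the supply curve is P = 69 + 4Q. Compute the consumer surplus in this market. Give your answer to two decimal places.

Set 100 - 0.5Q = 69 + 4Q, which gives 31 = 4.5Q, so Q* = 6.8889 and P* = 100 - 0.5(6.8889) = 96.5556.
CS is the area between the demand curve and P* from 0 to Q*: (1/2)(6.8889)(3.4444) = 11.8642.

11.86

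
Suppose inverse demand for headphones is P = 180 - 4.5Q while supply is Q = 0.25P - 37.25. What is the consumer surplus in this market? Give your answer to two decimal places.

Rewriting supply in inverse form: P = 149 + 4Q.
Setting demand equal to supply, 31 = 8.5Q, so Q* = 3.6471 and P* = 163.5882.
The demand choke price is 180, so CS = (1/2)(Q*)(180 - P*) = (1/2)(3.6471)(16.4118) = 29.9273.

29.93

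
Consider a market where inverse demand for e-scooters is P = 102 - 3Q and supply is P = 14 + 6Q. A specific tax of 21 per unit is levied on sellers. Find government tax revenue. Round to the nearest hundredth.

156.33

Pre-tax equilibrium: 102 - 3Q = 14 + 6Q gives Q* = 9.7778, P* = 72.6667.
A tax on sellers shifts supply up by 21: 102 - 3Q = 14 + 6Q + 21, so Q_t = 7.4444. Buyers pay P_b = 79.6667; sellers receive P_s = P_b - 21 = 58.6667.
Revenue is the tax times quantity traded: 21 x 7.4444 = 156.3333.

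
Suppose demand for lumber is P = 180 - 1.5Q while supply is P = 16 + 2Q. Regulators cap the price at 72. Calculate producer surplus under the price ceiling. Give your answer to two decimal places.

784.00

Free-market equilibrium: 180 - 1.5Q = 16 + 2Q gives Q* = 46.8571, P* = 109.7143.
At the ceiling price 72, quantity supplied is (72 - 16)/2 = 28; supply is the short side, so Q = 28 trades at P = 72.
PS is the triangle above supply below 72: (1/2)(28)(72 - 16) = 784.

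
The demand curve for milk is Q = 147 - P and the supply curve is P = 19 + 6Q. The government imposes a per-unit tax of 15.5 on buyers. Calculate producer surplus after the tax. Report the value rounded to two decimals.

774.87

Rewriting demand in inverse form: P = 147 - Q.
Without the tax, 147 - Q = 19 + 6Q so Q* = 18.2857 and P* = 128.7143.
With the tax, buyers' net willingness to pay falls by 15.5: (147 - 15.5) - Q = 19 + 6Q, so Q_t = 16.0714. Buyers pay P_b = 130.9286; sellers receive P_s = P_b - 15.5 = 115.4286.
PS = (1/2)(Q_t)(P_s - 19) = (1/2)(16.0714)(96.4286) = 774.8724.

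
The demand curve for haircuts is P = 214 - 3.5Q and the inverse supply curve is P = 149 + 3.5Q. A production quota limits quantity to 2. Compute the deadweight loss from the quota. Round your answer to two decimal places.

Unrestricted equilibrium: Q* = (214 - 149)/(3.5 + 3.5) = 9.2857.
At Q = 2 the demand price is 214 - 3.5(2) = 207 and the supply price is 149 + 3.5(2) = 156.
Deadweight loss is the triangle between the curves from 2 to 9.2857: (1/2)(207 - 156)(9.2857 - 2) = 185.7857.

185.79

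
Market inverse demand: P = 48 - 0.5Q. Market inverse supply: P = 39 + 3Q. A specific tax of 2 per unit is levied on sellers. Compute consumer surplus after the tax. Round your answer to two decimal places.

1.00

Pre-tax equilibrium: 48 - 0.5Q = 39 + 3Q gives Q* = 2.5714, P* = 46.7143.
A tax on sellers shifts supply up by 2: 48 - 0.5Q = 39 + 3Q + 2, so Q_t = 2. Buyers pay P_b = 47; sellers receive P_s = P_b - 2 = 45.
CS = (1/2)(Q_t)(48 - P_b) = (1/2)(2)(1) = 1.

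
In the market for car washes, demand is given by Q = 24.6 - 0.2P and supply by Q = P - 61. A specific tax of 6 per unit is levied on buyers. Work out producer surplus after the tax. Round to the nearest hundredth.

Rewriting demand in inverse form: P = 123 - 5Q.
Rewriting supply in inverse form: P = 61 + Q.
Pre-tax equilibrium: 123 - 5Q = 61 + Q gives Q* = 10.3333, P* = 71.3333.
A tax on buyers shifts demand down by 6: (123 - 6) - 5Q = 61 + Q, so Q_t = 9.3333. Buyers pay P_b = 76.3333; sellers receive P_s = P_b - 6 = 70.3333.
PS = (1/2)(Q_t)(P_s - 61) = (1/2)(9.3333)(9.3333) = 43.5556.

43.56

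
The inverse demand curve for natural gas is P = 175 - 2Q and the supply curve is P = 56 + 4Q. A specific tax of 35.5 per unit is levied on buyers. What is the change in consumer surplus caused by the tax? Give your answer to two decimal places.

-199.69

Pre-tax equilibrium: 175 - 2Q = 56 + 4Q gives Q* = 19.8333, P* = 135.3333.
A tax on buyers shifts demand down by 35.5: (175 - 35.5) - 2Q = 56 + 4Q, so Q_t = 13.9167. Buyers pay P_b = 147.1667; sellers receive P_s = P_b - 35.5 = 111.6667.
Consumers lose the trapezoid between P* and P_b out to Q_t plus the triangle from Q_t to Q*: change in CS = 193.6736 - 393.3611 = -199.6875.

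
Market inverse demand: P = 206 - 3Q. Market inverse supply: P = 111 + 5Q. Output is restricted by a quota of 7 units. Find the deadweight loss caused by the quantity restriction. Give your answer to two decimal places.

95.06

Unrestricted equilibrium: Q* = (206 - 111)/(3 + 5) = 11.875.
At Q = 7 the demand price is 206 - 3(7) = 185 and the supply price is 111 + 5(7) = 146.
Deadweight loss is the triangle between the curves from 7 to 11.875: (1/2)(185 - 146)(11.875 - 7) = 95.0625.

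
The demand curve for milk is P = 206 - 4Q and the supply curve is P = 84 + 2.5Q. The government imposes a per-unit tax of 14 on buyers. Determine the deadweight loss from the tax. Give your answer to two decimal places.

15.08

Pre-tax equilibrium: 206 - 4Q = 84 + 2.5Q gives Q* = 18.7692, P* = 130.9231.
A tax on buyers shifts demand down by 14: (206 - 14) - 4Q = 84 + 2.5Q, so Q_t = 16.6154. Buyers pay P_b = 139.5385; sellers receive P_s = P_b - 14 = 125.5385.
The welfare triangle lost has base Q* - Q_t = 2.1538 and height t = 14, so DWL = (1/2)(2.1538)(14) = 15.0769.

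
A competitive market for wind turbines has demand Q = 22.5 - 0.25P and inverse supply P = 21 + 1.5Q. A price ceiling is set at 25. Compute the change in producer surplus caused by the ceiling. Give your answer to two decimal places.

Rewriting demand in inverse form: P = 90 - 4Q.
Without the control, 90 - 4Q = 21 + 1.5Q so Q* = 12.5455 and P* = 39.8182.
At P = 25, sellers supply (25 - 21)/1.5 = 2.6667 while buyers want more, so the quantity traded is 2.6667 at price 25.
PS goes from (1/2)(12.5455)(18.8182) = 118.0413 to 5.3333 (computed as (25 - 21)(2.6667) - (1/2)(1.5)(2.6667)^2), a change of -112.708.

-112.71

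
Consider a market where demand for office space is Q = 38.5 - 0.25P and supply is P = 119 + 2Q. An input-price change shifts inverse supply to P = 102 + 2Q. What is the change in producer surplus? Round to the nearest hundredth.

41.08

Rewriting demand in inverse form: P = 154 - 4Q.
Initial equilibrium: Q_0 = 5.8333, P_0 = 130.6667; CS_0 = (1/2)(5.8333)(23.3333) = 68.0556, PS_0 = (1/2)(5.8333)(11.6667) = 34.0278.
New equilibrium: 154 - 4Q = 102 + 2Q gives Q_1 = 8.6667, P_1 = 119.3333; CS_1 = 150.2222, PS_1 = 75.1111.
Change in producer surplus = 75.1111 - 34.0278 = 41.0833.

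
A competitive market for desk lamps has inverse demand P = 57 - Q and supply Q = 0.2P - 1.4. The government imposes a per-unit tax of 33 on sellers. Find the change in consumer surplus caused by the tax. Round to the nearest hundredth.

-30.71

Rewriting supply in inverse form: P = 7 + 5Q.
Without the tax, 57 - Q = 7 + 5Q so Q* = 8.3333 and P* = 48.6667.
A tax on sellers shifts supply up by 33: 57 - Q = 7 + 5Q + 33, so Q_t = 2.8333. Buyers pay P_b = 54.1667; sellers receive P_s = P_b - 33 = 21.1667.
CS falls from (1/2)(8.3333)(8.3333) = 34.7222 to (1/2)(2.8333)(2.8333) = 4.0139, a change of -30.7083.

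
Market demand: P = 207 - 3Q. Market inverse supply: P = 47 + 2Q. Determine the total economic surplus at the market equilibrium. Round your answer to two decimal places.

Set 207 - 3Q = 47 + 2Q, which gives 160 = 5Q, so Q* = 32 and P* = 207 - 3(32) = 111.
CS = (1/2)(32)(96) = 1536 and PS = (1/2)(32)(64) = 1024, so total surplus = 2560.

2560.00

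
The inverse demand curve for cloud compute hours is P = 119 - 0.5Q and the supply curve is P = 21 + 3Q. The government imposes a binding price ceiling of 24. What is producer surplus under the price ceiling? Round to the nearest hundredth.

Without the control, 119 - 0.5Q = 21 + 3Q so Q* = 28 and P* = 105.
At P = 24, sellers supply (24 - 21)/3 = 1 while buyers want more, so the quantity traded is 1 at price 24.
PS is the triangle above supply below 24: (1/2)(1)(24 - 21) = 1.5.

1.50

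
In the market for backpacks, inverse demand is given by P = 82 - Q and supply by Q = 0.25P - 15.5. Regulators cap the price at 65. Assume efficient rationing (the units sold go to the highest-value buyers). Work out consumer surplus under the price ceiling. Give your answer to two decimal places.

12.47

Rewriting supply in inverse form: P = 62 + 4Q.
Free-market equilibrium: 82 - Q = 62 + 4Q gives Q* = 4, P* = 78.
At P = 65, sellers supply (65 - 62)/4 = 0.75 while buyers want more, so the quantity traded is 0.75 at price 65.
The demand price at Q = 0.75 is 81.25. CS is the trapezoid between demand and 65 over [0, 0.75]: (1/2)[(82 - 65) + (81.25 - 65)](0.75) = 12.4688.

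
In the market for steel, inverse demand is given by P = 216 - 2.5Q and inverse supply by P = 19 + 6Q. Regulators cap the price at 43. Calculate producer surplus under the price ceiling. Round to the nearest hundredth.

48.00

Free-market equilibrium: 216 - 2.5Q = 19 + 6Q gives Q* = 23.1765, P* = 158.0588.
At P = 43, sellers supply (43 - 19)/6 = 4 while buyers want more, so the quantity traded is 4 at price 43.
PS is the triangle above supply below 43: (1/2)(4)(43 - 19) = 48.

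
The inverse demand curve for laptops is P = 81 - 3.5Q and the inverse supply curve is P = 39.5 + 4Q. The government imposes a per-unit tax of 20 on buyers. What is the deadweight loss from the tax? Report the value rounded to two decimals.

Pre-tax equilibrium: 81 - 3.5Q = 39.5 + 4Q gives Q* = 5.5333, P* = 61.6333.
With the tax, buyers' net willingness to pay falls by 20: (81 - 20) - 3.5Q = 39.5 + 4Q, so Q_t = 2.8667. Buyers pay P_b = 70.9667; sellers receive P_s = P_b - 20 = 50.9667.
Deadweight loss is the triangle between the curves from Q_t to Q*: (1/2)(5.5333 - 2.8667)(20) = 26.6667.

26.67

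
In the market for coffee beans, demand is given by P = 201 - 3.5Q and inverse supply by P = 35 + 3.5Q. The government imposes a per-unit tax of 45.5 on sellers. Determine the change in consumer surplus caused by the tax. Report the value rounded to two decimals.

-465.56

Without the tax, 201 - 3.5Q = 35 + 3.5Q so Q* = 23.7143 and P* = 118.
With the tax, sellers need 45.5 more per unit: 201 - 3.5Q = 35 + 3.5Q + 45.5, so Q_t = 17.2143. Buyers pay P_b = 140.75; sellers receive P_s = P_b - 45.5 = 95.25.
CS falls from (1/2)(23.7143)(83) = 984.1429 to (1/2)(17.2143)(60.25) = 518.5804, a change of -465.5625.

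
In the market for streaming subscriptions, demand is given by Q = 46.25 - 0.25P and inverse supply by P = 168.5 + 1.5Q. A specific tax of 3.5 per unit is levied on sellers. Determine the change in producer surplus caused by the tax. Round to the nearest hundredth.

Rewriting demand in inverse form: P = 185 - 4Q.
Pre-tax equilibrium: 185 - 4Q = 168.5 + 1.5Q gives Q* = 3, P* = 173.
With the tax, sellers need 3.5 more per unit: 185 - 4Q = 168.5 + 1.5Q + 3.5, so Q_t = 2.3636. Buyers pay P_b = 175.5455; sellers receive P_s = P_b - 3.5 = 172.0455.
PS falls from (1/2)(3)(4.5) = 6.75 to (1/2)(2.3636)(3.5455) = 4.1901, a change of -2.5599.

-2.56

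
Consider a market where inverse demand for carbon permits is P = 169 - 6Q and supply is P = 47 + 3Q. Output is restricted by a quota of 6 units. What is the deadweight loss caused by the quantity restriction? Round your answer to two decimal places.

Without the quota, 169 - 6Q = 47 + 3Q gives Q* = 13.5556.
At Q = 6 the demand price is 169 - 6(6) = 133 and the supply price is 47 + 3(6) = 65.
DWL = (1/2)(gap between curves at 6) x (Q* - 6) = (1/2)(68)(7.5556) = 256.8889.

256.89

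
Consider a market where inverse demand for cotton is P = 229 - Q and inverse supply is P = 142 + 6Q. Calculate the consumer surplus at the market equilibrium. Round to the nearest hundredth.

Equilibrium: 229 - Q = 142 + 6Q, so Q* = 12.4286 and P* = 216.5714.
The demand choke price is 229, so CS = (1/2)(Q*)(229 - P*) = (1/2)(12.4286)(12.4286) = 77.2347.

77.23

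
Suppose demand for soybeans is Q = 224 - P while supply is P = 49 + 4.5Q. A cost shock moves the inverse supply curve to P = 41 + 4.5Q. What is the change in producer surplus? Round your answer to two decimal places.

213.02

Rewriting demand in inverse form: P = 224 - Q.
Initial equilibrium: Q_0 = 31.8182, P_0 = 192.1818; CS_0 = (1/2)(31.8182)(31.8182) = 506.1983, PS_0 = (1/2)(31.8182)(143.1818) = 2277.8926.
New equilibrium: 224 - Q = 41 + 4.5Q gives Q_1 = 33.2727, P_1 = 190.7273; CS_1 = 553.5372, PS_1 = 2490.9174.
Change in producer surplus = 2490.9174 - 2277.8926 = 213.0248.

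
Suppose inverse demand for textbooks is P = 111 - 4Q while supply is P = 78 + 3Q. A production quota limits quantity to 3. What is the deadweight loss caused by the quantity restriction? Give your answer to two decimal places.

Unrestricted equilibrium: Q* = (111 - 78)/(4 + 3) = 4.7143.
At Q = 3 the demand price is 111 - 4(3) = 99 and the supply price is 78 + 3(3) = 87.
Deadweight loss is the triangle between the curves from 3 to 4.7143: (1/2)(99 - 87)(4.7143 - 3) = 10.2857.

10.29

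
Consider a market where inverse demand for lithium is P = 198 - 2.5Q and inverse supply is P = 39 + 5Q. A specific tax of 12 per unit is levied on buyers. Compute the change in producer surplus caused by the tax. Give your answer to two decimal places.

-163.20

Without the tax, 198 - 2.5Q = 39 + 5Q so Q* = 21.2 and P* = 145.
A tax on buyers shifts demand down by 12: (198 - 12) - 2.5Q = 39 + 5Q, so Q_t = 19.6. Buyers pay P_b = 149; sellers receive P_s = P_b - 12 = 137.
PS falls from (1/2)(21.2)(106) = 1123.6 to (1/2)(19.6)(98) = 960.4, a change of -163.2.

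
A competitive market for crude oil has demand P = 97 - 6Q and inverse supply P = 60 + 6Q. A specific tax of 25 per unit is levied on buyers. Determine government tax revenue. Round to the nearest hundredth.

25.00

Pre-tax equilibrium: 97 - 6Q = 60 + 6Q gives Q* = 3.0833, P* = 78.5.
A tax on buyers shifts demand down by 25: (97 - 25) - 6Q = 60 + 6Q, so Q_t = 1. Buyers pay P_b = 91; sellers receive P_s = P_b - 25 = 66.
Revenue is the tax times quantity traded: 25 x 1 = 25.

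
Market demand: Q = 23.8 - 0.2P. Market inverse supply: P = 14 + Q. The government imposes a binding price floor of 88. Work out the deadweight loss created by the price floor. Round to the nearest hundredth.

383.07

Rewriting demand in inverse form: P = 119 - 5Q.
Without the control, 119 - 5Q = 14 + Q so Q* = 17.5 and P* = 31.5.
At P = 88, buyers demand (119 - 88)/5 = 6.2 while sellers would supply more, so the quantity traded is 6.2 at price 88.
At Q = 6.2 the demand price is 88 and the supply price is 20.2. Deadweight loss is the triangle between the curves from 6.2 to 17.5: (1/2)(88 - 20.2)(17.5 - 6.2) = 383.07.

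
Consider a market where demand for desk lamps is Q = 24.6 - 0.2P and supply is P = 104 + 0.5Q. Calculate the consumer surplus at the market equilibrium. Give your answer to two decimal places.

Rewriting demand in inverse form: P = 123 - 5Q.
Set 123 - 5Q = 104 + 0.5Q, which gives 19 = 5.5Q, so Q* = 3.4545 and P* = 123 - 5(3.4545) = 105.7273.
The demand choke price is 123, so CS = (1/2)(Q*)(123 - P*) = (1/2)(3.4545)(17.2727) = 29.8347.

29.83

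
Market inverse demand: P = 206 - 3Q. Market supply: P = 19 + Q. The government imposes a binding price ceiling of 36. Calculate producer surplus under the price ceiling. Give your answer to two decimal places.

144.50

Free-market equilibrium: 206 - 3Q = 19 + Q gives Q* = 46.75, P* = 65.75.
At the ceiling price 36, quantity supplied is (36 - 19)/1 = 17; supply is the short side, so Q = 17 trades at P = 36.
PS is the triangle above supply below 36: (1/2)(17)(36 - 19) = 144.5.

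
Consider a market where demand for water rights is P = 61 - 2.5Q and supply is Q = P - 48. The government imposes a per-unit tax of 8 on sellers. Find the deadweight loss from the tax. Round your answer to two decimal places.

Rewriting supply in inverse form: P = 48 + Q.
Without the tax, 61 - 2.5Q = 48 + Q so Q* = 3.7143 and P* = 51.7143.
With the tax, sellers need 8 more per unit: 61 - 2.5Q = 48 + Q + 8, so Q_t = 1.4286. Buyers pay P_b = 57.4286; sellers receive P_s = P_b - 8 = 49.4286.
Deadweight loss is the triangle between the curves from Q_t to Q*: (1/2)(3.7143 - 1.4286)(8) = 9.1429.

9.14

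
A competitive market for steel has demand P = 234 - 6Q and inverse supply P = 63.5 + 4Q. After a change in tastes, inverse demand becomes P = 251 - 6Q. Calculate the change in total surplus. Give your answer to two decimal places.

Initial equilibrium: Q_0 = 17.05, P_0 = 131.7; CS_0 = (1/2)(17.05)(102.3) = 872.1075, PS_0 = (1/2)(17.05)(68.2) = 581.405.
New equilibrium: 251 - 6Q = 63.5 + 4Q gives Q_1 = 18.75, P_1 = 138.5; CS_1 = 1054.6875, PS_1 = 703.125.
Change in total surplus = (1054.6875 + 703.125) - (872.1075 + 581.405) = 304.3.

304.30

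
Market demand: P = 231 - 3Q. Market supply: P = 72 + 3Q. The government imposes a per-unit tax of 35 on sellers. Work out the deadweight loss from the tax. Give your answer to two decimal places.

Pre-tax equilibrium: 231 - 3Q = 72 + 3Q gives Q* = 26.5, P* = 151.5.
With the tax, sellers need 35 more per unit: 231 - 3Q = 72 + 3Q + 35, so Q_t = 20.6667. Buyers pay P_b = 169; sellers receive P_s = P_b - 35 = 134.
Deadweight loss is the triangle between the curves from Q_t to Q*: (1/2)(26.5 - 20.6667)(35) = 102.0833.

102.08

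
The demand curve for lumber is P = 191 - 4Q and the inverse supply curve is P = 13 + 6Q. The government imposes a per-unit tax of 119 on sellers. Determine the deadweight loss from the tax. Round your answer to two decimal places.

Without the tax, 191 - 4Q = 13 + 6Q so Q* = 17.8 and P* = 119.8.
A tax on sellers shifts supply up by 119: 191 - 4Q = 13 + 6Q + 119, so Q_t = 5.9. Buyers pay P_b = 167.4; sellers receive P_s = P_b - 119 = 48.4.
Deadweight loss is the triangle between the curves from Q_t to Q*: (1/2)(17.8 - 5.9)(119) = 708.05.

708.05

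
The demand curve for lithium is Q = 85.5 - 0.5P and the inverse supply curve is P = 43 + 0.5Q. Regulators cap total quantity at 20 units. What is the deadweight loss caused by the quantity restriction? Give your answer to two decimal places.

Rewriting demand in inverse form: P = 171 - 2Q.
Unrestricted equilibrium: Q* = (171 - 43)/(2 + 0.5) = 51.2.
At Q = 20 the demand price is 171 - 2(20) = 131 and the supply price is 43 + 0.5(20) = 53.
Deadweight loss is the triangle between the curves from 20 to 51.2: (1/2)(131 - 53)(51.2 - 20) = 1216.8.

1216.80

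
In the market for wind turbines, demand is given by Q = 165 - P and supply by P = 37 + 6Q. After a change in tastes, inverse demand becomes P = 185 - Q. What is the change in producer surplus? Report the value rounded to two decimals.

337.96

Rewriting demand in inverse form: P = 165 - Q.
Initial equilibrium: Q_0 = 18.2857, P_0 = 146.7143; CS_0 = (1/2)(18.2857)(18.2857) = 167.1837, PS_0 = (1/2)(18.2857)(109.7143) = 1003.102.
New equilibrium: 185 - Q = 37 + 6Q gives Q_1 = 21.1429, P_1 = 163.8571; CS_1 = 223.5102, PS_1 = 1341.0612.
Change in producer surplus = 1341.0612 - 1003.102 = 337.9592.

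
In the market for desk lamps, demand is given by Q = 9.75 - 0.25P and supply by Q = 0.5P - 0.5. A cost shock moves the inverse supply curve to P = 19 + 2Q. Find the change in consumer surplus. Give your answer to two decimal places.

-58.00

Rewriting demand in inverse form: P = 39 - 4Q.
Rewriting supply in inverse form: P = 1 + 2Q.
Initial equilibrium: Q_0 = 6.3333, P_0 = 13.6667; CS_0 = (1/2)(6.3333)(25.3333) = 80.2222, PS_0 = (1/2)(6.3333)(12.6667) = 40.1111.
New equilibrium: 39 - 4Q = 19 + 2Q gives Q_1 = 3.3333, P_1 = 25.6667; CS_1 = 22.2222, PS_1 = 11.1111.
Change in consumer surplus = 22.2222 - 80.2222 = -58.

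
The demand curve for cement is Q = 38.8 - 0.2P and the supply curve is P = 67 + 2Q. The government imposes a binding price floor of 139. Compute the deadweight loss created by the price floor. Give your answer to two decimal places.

178.57

Rewriting demand in inverse form: P = 194 - 5Q.
Free-market equilibrium: 194 - 5Q = 67 + 2Q gives Q* = 18.1429, P* = 103.2857.
At P = 139, buyers demand (194 - 139)/5 = 11 while sellers would supply more, so the quantity traded is 11 at price 139.
The lost-trades triangle has base Q* - 11 = 7.1429 and height equal to the gap between the curves at Q = 11, which is 139 - 89 = 50. DWL = (1/2)(7.1429)(50) = 178.5714.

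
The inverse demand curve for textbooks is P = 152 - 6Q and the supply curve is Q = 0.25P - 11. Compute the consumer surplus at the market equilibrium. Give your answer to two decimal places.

349.92

Rewriting supply in inverse form: P = 44 + 4Q.
Equilibrium: 152 - 6Q = 44 + 4Q, so Q* = 10.8 and P* = 87.2.
CS is the area between the demand curve and P* from 0 to Q*: (1/2)(10.8)(64.8) = 349.92.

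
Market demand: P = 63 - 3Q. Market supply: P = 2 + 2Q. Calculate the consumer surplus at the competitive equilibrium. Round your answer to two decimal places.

Set 63 - 3Q = 2 + 2Q, which gives 61 = 5Q, so Q* = 12.2 and P* = 63 - 3(12.2) = 26.4.
The demand choke price is 63, so CS = (1/2)(Q*)(63 - P*) = (1/2)(12.2)(36.6) = 223.26.

223.26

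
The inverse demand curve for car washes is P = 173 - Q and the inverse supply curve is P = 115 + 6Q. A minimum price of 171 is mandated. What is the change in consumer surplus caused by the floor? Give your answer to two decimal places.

Without the control, 173 - Q = 115 + 6Q so Q* = 8.2857 and P* = 164.7143.
At P = 171, buyers demand (173 - 171)/1 = 2 while sellers would supply more, so the quantity traded is 2 at price 171.
CS goes from (1/2)(8.2857)(8.2857) = 34.3265 to 2 (computed as (173 - 171)(2) - (1/2)(1)(2)^2), a change of -32.3265.

-32.33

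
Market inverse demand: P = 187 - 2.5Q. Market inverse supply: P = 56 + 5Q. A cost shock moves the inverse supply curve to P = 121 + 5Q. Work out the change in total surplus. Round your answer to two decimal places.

Initial equilibrium: Q_0 = 17.4667, P_0 = 143.3333; CS_0 = (1/2)(17.4667)(43.6667) = 381.3556, PS_0 = (1/2)(17.4667)(87.3333) = 762.7111.
New equilibrium: 187 - 2.5Q = 121 + 5Q gives Q_1 = 8.8, P_1 = 165; CS_1 = 96.8, PS_1 = 193.6.
Change in total surplus = (96.8 + 193.6) - (381.3556 + 762.7111) = -853.6667.

-853.67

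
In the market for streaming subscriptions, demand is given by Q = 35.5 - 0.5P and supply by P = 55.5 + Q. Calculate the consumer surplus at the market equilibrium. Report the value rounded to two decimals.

Rewriting demand in inverse form: P = 71 - 2Q.
Setting demand equal to supply, 15.5 = 3Q, so Q* = 5.1667 and P* = 60.6667.
The demand choke price is 71, so CS = (1/2)(Q*)(71 - P*) = (1/2)(5.1667)(10.3333) = 26.6944.

26.69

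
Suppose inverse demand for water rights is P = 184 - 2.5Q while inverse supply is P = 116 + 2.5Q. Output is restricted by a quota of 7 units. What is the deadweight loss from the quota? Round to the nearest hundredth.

Unrestricted equilibrium: Q* = (184 - 116)/(2.5 + 2.5) = 13.6.
At Q = 7 the demand price is 184 - 2.5(7) = 166.5 and the supply price is 116 + 2.5(7) = 133.5.
DWL = (1/2)(gap between curves at 7) x (Q* - 7) = (1/2)(33)(6.6) = 108.9.

108.90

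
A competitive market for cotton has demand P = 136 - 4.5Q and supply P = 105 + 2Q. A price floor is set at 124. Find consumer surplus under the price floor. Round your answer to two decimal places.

16.00

Without the control, 136 - 4.5Q = 105 + 2Q so Q* = 4.7692 and P* = 114.5385.
At the floor price 124, quantity demanded is (136 - 124)/4.5 = 2.6667; demand is the short side, so Q = 2.6667 trades at P = 124.
CS is the triangle under demand above 124: (1/2)(2.6667)(136 - 124) = 16.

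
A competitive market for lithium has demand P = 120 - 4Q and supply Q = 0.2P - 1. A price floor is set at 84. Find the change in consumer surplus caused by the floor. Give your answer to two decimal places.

Rewriting supply in inverse form: P = 5 + 5Q.
Without the control, 120 - 4Q = 5 + 5Q so Q* = 12.7778 and P* = 68.8889.
At P = 84, buyers demand (120 - 84)/4 = 9 while sellers would supply more, so the quantity traded is 9 at price 84.
CS goes from (1/2)(12.7778)(51.1111) = 326.5432 to 162 (computed as (120 - 84)(9) - (1/2)(4)(9)^2), a change of -164.5432.

-164.54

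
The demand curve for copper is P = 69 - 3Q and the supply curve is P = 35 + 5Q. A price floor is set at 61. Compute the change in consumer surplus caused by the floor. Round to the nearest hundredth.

-16.43

Without the control, 69 - 3Q = 35 + 5Q so Q* = 4.25 and P* = 56.25.
At the floor price 61, quantity demanded is (69 - 61)/3 = 2.6667; demand is the short side, so Q = 2.6667 trades at P = 61.
CS goes from (1/2)(4.25)(12.75) = 27.0938 to 10.6667 (computed as (69 - 61)(2.6667) - (1/2)(3)(2.6667)^2), a change of -16.4271.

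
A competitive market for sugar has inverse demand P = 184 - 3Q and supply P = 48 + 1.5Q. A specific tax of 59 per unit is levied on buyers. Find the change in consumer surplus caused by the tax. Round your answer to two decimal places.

-930.89

Without the tax, 184 - 3Q = 48 + 1.5Q so Q* = 30.2222 and P* = 93.3333.
With the tax, buyers' net willingness to pay falls by 59: (184 - 59) - 3Q = 48 + 1.5Q, so Q_t = 17.1111. Buyers pay P_b = 132.6667; sellers receive P_s = P_b - 59 = 73.6667.
CS falls from (1/2)(30.2222)(90.6667) = 1370.0741 to (1/2)(17.1111)(51.3333) = 439.1852, a change of -930.8889.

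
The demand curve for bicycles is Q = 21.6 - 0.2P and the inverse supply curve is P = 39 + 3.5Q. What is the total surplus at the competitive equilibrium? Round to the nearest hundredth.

280.06

Rewriting demand in inverse form: P = 108 - 5Q.
Set 108 - 5Q = 39 + 3.5Q, which gives 69 = 8.5Q, so Q* = 8.1176 and P* = 108 - 5(8.1176) = 67.4118.
Total surplus is the full triangle between the curves from 0 to Q*: (1/2)(8.1176)(108 - 39) = 280.0588.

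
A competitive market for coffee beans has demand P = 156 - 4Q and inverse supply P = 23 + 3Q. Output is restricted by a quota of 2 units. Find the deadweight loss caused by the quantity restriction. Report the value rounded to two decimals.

Unrestricted equilibrium: Q* = (156 - 23)/(4 + 3) = 19.
At Q = 2 the demand price is 156 - 4(2) = 148 and the supply price is 23 + 3(2) = 29.
Deadweight loss is the triangle between the curves from 2 to 19: (1/2)(148 - 29)(19 - 2) = 1011.5.

1011.50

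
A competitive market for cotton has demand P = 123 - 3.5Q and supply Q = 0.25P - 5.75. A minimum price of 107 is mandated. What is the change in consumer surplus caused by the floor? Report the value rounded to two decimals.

-274.54

Rewriting supply in inverse form: P = 23 + 4Q.
Free-market equilibrium: 123 - 3.5Q = 23 + 4Q gives Q* = 13.3333, P* = 76.3333.
At the floor price 107, quantity demanded is (123 - 107)/3.5 = 4.5714; demand is the short side, so Q = 4.5714 trades at P = 107.
CS goes from (1/2)(13.3333)(46.6667) = 311.1111 to 36.5714 (computed as (123 - 107)(4.5714) - (1/2)(3.5)(4.5714)^2), a change of -274.5397.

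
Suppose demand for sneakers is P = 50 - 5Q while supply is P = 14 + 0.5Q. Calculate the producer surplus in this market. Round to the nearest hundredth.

10.71

Set 50 - 5Q = 14 + 0.5Q, which gives 36 = 5.5Q, so Q* = 6.5455 and P* = 50 - 5(6.5455) = 17.2727.
PS is the area between P* and the supply curve from 0 to Q*: (1/2)(6.5455)(3.2727) = 10.7107.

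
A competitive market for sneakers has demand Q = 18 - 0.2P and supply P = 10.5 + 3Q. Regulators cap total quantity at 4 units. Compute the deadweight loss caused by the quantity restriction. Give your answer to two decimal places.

141.02

Rewriting demand in inverse form: P = 90 - 5Q.
Unrestricted equilibrium: Q* = (90 - 10.5)/(5 + 3) = 9.9375.
At Q = 4 the demand price is 90 - 5(4) = 70 and the supply price is 10.5 + 3(4) = 22.5.
DWL = (1/2)(gap between curves at 4) x (Q* - 4) = (1/2)(47.5)(5.9375) = 141.0156.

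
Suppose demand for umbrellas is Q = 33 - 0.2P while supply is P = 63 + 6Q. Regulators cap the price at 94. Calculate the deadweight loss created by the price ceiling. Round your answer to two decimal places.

92.73

Rewriting demand in inverse form: P = 165 - 5Q.
Without the control, 165 - 5Q = 63 + 6Q so Q* = 9.2727 and P* = 118.6364.
At the ceiling price 94, quantity supplied is (94 - 63)/6 = 5.1667; supply is the short side, so Q = 5.1667 trades at P = 94.
At Q = 5.1667 the demand price is 139.1667 and the supply price is 94. Deadweight loss is the triangle between the curves from 5.1667 to 9.2727: (1/2)(139.1667 - 94)(9.2727 - 5.1667) = 92.7285.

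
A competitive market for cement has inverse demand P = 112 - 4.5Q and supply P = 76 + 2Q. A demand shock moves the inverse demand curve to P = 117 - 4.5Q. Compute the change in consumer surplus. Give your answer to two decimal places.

20.50

Initial equilibrium: Q_0 = 5.5385, P_0 = 87.0769; CS_0 = (1/2)(5.5385)(24.9231) = 69.0178, PS_0 = (1/2)(5.5385)(11.0769) = 30.6746.
New equilibrium: 117 - 4.5Q = 76 + 2Q gives Q_1 = 6.3077, P_1 = 88.6154; CS_1 = 89.5207, PS_1 = 39.787.
Change in consumer surplus = 89.5207 - 69.0178 = 20.503.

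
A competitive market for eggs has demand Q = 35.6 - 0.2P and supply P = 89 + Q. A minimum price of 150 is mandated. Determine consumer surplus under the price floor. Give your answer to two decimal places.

Rewriting demand in inverse form: P = 178 - 5Q.
Free-market equilibrium: 178 - 5Q = 89 + Q gives Q* = 14.8333, P* = 103.8333.
At the floor price 150, quantity demanded is (178 - 150)/5 = 5.6; demand is the short side, so Q = 5.6 trades at P = 150.
CS is the triangle under demand above 150: (1/2)(5.6)(178 - 150) = 78.4.

78.40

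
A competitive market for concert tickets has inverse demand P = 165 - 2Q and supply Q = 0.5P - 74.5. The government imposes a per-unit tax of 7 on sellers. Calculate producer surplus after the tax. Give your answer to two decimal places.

Rewriting supply in inverse form: P = 149 + 2Q.
Pre-tax equilibrium: 165 - 2Q = 149 + 2Q gives Q* = 4, P* = 157.
A tax on sellers shifts supply up by 7: 165 - 2Q = 149 + 2Q + 7, so Q_t = 2.25. Buyers pay P_b = 160.5; sellers receive P_s = P_b - 7 = 153.5.
Producer surplus is the triangle above supply below P_s: (1/2)(2.25)(153.5 - 149) = 5.0625.

5.06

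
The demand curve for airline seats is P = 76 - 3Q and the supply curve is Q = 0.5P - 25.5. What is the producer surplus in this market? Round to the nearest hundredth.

Rewriting supply in inverse form: P = 51 + 2Q.
Set 76 - 3Q = 51 + 2Q, which gives 25 = 5Q, so Q* = 5 and P* = 76 - 3(5) = 61.
PS is the area between P* and the supply curve from 0 to Q*: (1/2)(5)(10) = 25.

25.00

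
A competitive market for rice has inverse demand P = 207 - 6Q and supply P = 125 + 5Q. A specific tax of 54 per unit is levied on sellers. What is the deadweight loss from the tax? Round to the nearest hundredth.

132.55

Without the tax, 207 - 6Q = 125 + 5Q so Q* = 7.4545 and P* = 162.2727.
A tax on sellers shifts supply up by 54: 207 - 6Q = 125 + 5Q + 54, so Q_t = 2.5455. Buyers pay P_b = 191.7273; sellers receive P_s = P_b - 54 = 137.7273.
Deadweight loss is the triangle between the curves from Q_t to Q*: (1/2)(7.4545 - 2.5455)(54) = 132.5455.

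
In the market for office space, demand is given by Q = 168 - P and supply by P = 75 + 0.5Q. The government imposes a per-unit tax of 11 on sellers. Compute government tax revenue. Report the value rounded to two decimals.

601.33

Rewriting demand in inverse form: P = 168 - Q.
Pre-tax equilibrium: 168 - Q = 75 + 0.5Q gives Q* = 62, P* = 106.
A tax on sellers shifts supply up by 11: 168 - Q = 75 + 0.5Q + 11, so Q_t = 54.6667. Buyers pay P_b = 113.3333; sellers receive P_s = P_b - 11 = 102.3333.
Revenue is the tax times quantity traded: 11 x 54.6667 = 601.3333.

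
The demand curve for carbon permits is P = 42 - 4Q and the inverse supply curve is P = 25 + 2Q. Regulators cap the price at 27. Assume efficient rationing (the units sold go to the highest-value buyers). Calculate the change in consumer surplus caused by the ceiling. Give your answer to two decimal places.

-3.06

Without the control, 42 - 4Q = 25 + 2Q so Q* = 2.8333 and P* = 30.6667.
At the ceiling price 27, quantity supplied is (27 - 25)/2 = 1; supply is the short side, so Q = 1 trades at P = 27.
CS goes from (1/2)(2.8333)(11.3333) = 16.0556 to 13 (computed as (42 - 27)(1) - (1/2)(4)(1)^2), a change of -3.0556.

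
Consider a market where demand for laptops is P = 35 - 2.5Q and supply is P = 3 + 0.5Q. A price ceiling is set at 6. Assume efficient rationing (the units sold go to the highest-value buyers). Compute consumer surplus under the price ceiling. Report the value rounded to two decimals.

Without the control, 35 - 2.5Q = 3 + 0.5Q so Q* = 10.6667 and P* = 8.3333.
At the ceiling price 6, quantity supplied is (6 - 3)/0.5 = 6; supply is the short side, so Q = 6 trades at P = 6.
The demand price at Q = 6 is 20. CS is the trapezoid between demand and 6 over [0, 6]: (1/2)[(35 - 6) + (20 - 6)](6) = 129.

129.00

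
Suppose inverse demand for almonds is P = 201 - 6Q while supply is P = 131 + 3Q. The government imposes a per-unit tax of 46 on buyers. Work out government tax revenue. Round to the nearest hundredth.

122.67

Without the tax, 201 - 6Q = 131 + 3Q so Q* = 7.7778 and P* = 154.3333.
A tax on buyers shifts demand down by 46: (201 - 46) - 6Q = 131 + 3Q, so Q_t = 2.6667. Buyers pay P_b = 185; sellers receive P_s = P_b - 46 = 139.
Tax revenue = t x Q_t = 46 x 2.6667 = 122.6667.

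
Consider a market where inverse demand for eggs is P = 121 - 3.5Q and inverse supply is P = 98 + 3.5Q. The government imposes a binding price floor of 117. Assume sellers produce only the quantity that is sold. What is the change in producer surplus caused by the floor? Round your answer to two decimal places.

0.54

Free-market equilibrium: 121 - 3.5Q = 98 + 3.5Q gives Q* = 3.2857, P* = 109.5.
At P = 117, buyers demand (121 - 117)/3.5 = 1.1429 while sellers would supply more, so the quantity traded is 1.1429 at price 117.
PS goes from (1/2)(3.2857)(11.5) = 18.8929 to 19.4286 (computed as (117 - 98)(1.1429) - (1/2)(3.5)(1.1429)^2), a change of 0.5357.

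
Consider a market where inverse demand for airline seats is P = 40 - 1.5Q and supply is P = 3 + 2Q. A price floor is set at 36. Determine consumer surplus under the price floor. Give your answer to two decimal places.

5.33

Without the control, 40 - 1.5Q = 3 + 2Q so Q* = 10.5714 and P* = 24.1429.
At P = 36, buyers demand (40 - 36)/1.5 = 2.6667 while sellers would supply more, so the quantity traded is 2.6667 at price 36.
CS is the triangle under demand above 36: (1/2)(2.6667)(40 - 36) = 5.3333.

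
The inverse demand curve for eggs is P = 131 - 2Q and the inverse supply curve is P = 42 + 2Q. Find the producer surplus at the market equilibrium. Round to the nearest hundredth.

495.06

Equilibrium: 131 - 2Q = 42 + 2Q, so Q* = 22.25 and P* = 86.5.
The supply curve's price intercept is 42, so PS = (1/2)(Q*)(P* - 42) = (1/2)(22.25)(44.5) = 495.0625.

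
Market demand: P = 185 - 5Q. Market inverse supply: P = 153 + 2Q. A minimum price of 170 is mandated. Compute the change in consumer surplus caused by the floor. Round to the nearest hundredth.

-29.74

Without the control, 185 - 5Q = 153 + 2Q so Q* = 4.5714 and P* = 162.1429.
At P = 170, buyers demand (185 - 170)/5 = 3 while sellers would supply more, so the quantity traded is 3 at price 170.
CS goes from (1/2)(4.5714)(22.8571) = 52.2449 to 22.5 (computed as (185 - 170)(3) - (1/2)(5)(3)^2), a change of -29.7449.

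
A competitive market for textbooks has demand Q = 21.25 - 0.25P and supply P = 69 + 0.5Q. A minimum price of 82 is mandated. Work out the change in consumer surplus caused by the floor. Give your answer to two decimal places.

Rewriting demand in inverse form: P = 85 - 4Q.
Without the control, 85 - 4Q = 69 + 0.5Q so Q* = 3.5556 and P* = 70.7778.
At the floor price 82, quantity demanded is (85 - 82)/4 = 0.75; demand is the short side, so Q = 0.75 trades at P = 82.
CS goes from (1/2)(3.5556)(14.2222) = 25.284 to 1.125 (computed as (85 - 82)(0.75) - (1/2)(4)(0.75)^2), a change of -24.159.

-24.16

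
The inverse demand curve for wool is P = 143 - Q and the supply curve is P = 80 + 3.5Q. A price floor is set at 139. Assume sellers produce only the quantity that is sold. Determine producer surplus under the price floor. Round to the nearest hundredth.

Without the control, 143 - Q = 80 + 3.5Q so Q* = 14 and P* = 129.
At P = 139, buyers demand (143 - 139)/1 = 4 while sellers would supply more, so the quantity traded is 4 at price 139.
The supply price at Q = 4 is 94. PS is the trapezoid between 139 and supply over [0, 4]: (1/2)[(139 - 80) + (139 - 94)](4) = 208.

208.00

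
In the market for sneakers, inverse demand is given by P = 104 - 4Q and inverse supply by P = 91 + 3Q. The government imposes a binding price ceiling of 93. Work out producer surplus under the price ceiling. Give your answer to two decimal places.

0.67

Without the control, 104 - 4Q = 91 + 3Q so Q* = 1.8571 and P* = 96.5714.
At the ceiling price 93, quantity supplied is (93 - 91)/3 = 0.6667; supply is the short side, so Q = 0.6667 trades at P = 93.
PS is the triangle above supply below 93: (1/2)(0.6667)(93 - 91) = 0.6667.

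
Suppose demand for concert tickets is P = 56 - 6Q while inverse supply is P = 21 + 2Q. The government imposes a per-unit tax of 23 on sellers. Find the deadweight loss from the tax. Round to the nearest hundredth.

33.06

Pre-tax equilibrium: 56 - 6Q = 21 + 2Q gives Q* = 4.375, P* = 29.75.
With the tax, sellers need 23 more per unit: 56 - 6Q = 21 + 2Q + 23, so Q_t = 1.5. Buyers pay P_b = 47; sellers receive P_s = P_b - 23 = 24.
The welfare triangle lost has base Q* - Q_t = 2.875 and height t = 23, so DWL = (1/2)(2.875)(23) = 33.0625.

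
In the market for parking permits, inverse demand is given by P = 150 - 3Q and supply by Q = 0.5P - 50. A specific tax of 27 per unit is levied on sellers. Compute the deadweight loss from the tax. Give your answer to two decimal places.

72.90

Rewriting supply in inverse form: P = 100 + 2Q.
Pre-tax equilibrium: 150 - 3Q = 100 + 2Q gives Q* = 10, P* = 120.
A tax on sellers shifts supply up by 27: 150 - 3Q = 100 + 2Q + 27, so Q_t = 4.6. Buyers pay P_b = 136.2; sellers receive P_s = P_b - 27 = 109.2.
Deadweight loss is the triangle between the curves from Q_t to Q*: (1/2)(10 - 4.6)(27) = 72.9.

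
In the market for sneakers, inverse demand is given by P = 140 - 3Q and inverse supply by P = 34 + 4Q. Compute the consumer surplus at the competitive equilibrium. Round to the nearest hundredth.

343.96

Setting demand equal to supply, 106 = 7Q, so Q* = 15.1429 and P* = 94.5714.
CS is the area between the demand curve and P* from 0 to Q*: (1/2)(15.1429)(45.4286) = 343.9592.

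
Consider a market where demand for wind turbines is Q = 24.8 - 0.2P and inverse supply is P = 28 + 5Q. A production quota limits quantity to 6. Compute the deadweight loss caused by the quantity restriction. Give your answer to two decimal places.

Rewriting demand in inverse form: P = 124 - 5Q.
Without the quota, 124 - 5Q = 28 + 5Q gives Q* = 9.6.
At Q = 6 the demand price is 124 - 5(6) = 94 and the supply price is 28 + 5(6) = 58.
Deadweight loss is the triangle between the curves from 6 to 9.6: (1/2)(94 - 58)(9.6 - 6) = 64.8.

64.80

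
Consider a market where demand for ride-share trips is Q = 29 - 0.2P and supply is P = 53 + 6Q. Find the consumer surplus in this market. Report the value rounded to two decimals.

174.88

Rewriting demand in inverse form: P = 145 - 5Q.
Set 145 - 5Q = 53 + 6Q, which gives 92 = 11Q, so Q* = 8.3636 and P* = 145 - 5(8.3636) = 103.1818.
CS is the area between the demand curve and P* from 0 to Q*: (1/2)(8.3636)(41.8182) = 174.876.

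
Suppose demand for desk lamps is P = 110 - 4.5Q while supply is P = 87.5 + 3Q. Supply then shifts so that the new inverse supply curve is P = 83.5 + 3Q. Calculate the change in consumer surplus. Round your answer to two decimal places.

Initial equilibrium: Q_0 = 3, P_0 = 96.5; CS_0 = (1/2)(3)(13.5) = 20.25, PS_0 = (1/2)(3)(9) = 13.5.
New equilibrium: 110 - 4.5Q = 83.5 + 3Q gives Q_1 = 3.5333, P_1 = 94.1; CS_1 = 28.09, PS_1 = 18.7267.
Change in consumer surplus = 28.09 - 20.25 = 7.84.

7.84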